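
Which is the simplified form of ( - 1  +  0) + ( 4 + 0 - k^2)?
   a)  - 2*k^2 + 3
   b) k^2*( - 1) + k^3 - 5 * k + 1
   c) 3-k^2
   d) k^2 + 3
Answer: c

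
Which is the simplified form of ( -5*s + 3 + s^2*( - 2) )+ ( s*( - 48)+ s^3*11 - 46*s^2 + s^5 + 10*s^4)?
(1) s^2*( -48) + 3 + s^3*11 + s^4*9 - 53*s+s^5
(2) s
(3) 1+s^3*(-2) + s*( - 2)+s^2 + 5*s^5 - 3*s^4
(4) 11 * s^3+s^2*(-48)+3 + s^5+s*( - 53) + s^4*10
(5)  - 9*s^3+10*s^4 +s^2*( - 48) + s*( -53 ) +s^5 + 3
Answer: 4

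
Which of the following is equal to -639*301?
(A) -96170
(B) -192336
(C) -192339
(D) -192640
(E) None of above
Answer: C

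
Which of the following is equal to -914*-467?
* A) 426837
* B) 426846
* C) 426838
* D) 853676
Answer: C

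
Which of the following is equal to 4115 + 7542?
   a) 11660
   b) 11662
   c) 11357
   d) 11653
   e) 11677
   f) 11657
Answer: f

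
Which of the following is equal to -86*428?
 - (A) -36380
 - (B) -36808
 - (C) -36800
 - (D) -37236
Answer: B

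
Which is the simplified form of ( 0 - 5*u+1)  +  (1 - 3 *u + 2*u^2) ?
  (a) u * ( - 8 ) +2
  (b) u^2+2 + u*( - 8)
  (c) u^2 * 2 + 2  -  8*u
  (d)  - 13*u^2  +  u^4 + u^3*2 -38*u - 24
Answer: c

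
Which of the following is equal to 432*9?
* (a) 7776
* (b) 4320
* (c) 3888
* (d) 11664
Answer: c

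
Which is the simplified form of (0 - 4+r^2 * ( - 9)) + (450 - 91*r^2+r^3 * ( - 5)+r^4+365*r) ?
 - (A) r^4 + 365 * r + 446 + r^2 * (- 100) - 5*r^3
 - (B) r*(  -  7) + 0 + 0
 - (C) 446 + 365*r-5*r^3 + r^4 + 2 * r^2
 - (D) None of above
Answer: A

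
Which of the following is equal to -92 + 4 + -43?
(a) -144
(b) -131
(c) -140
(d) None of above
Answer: b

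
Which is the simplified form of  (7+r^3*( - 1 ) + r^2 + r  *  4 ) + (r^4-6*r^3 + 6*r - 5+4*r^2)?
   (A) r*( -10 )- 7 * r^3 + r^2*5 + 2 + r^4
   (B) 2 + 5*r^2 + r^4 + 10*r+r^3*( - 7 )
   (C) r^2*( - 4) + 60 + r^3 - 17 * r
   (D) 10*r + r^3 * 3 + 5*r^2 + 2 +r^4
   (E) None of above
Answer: B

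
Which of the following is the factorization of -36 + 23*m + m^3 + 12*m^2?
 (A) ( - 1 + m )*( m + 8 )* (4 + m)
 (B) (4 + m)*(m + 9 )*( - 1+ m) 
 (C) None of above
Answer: B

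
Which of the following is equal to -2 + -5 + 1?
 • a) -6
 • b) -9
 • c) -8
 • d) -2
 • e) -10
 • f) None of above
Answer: a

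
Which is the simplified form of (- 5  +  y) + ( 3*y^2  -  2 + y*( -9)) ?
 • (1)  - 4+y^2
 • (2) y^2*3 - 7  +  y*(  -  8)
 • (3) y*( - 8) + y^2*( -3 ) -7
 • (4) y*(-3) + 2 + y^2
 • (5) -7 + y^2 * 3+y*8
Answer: 2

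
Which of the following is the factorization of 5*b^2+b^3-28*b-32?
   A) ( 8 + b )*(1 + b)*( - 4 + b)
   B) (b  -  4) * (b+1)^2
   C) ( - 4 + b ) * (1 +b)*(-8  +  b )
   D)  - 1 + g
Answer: A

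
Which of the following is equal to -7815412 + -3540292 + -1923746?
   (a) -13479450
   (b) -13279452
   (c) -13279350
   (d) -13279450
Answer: d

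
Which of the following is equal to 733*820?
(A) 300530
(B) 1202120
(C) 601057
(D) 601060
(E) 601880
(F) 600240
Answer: D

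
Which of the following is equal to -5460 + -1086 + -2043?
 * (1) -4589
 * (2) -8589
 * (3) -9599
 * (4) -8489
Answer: 2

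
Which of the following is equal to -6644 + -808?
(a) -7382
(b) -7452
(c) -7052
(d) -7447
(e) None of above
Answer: b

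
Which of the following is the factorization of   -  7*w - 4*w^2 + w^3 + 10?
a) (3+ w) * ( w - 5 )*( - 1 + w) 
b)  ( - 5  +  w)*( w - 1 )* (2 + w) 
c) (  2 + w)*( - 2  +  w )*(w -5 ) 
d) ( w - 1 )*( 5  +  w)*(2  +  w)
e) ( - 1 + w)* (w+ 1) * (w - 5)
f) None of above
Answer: b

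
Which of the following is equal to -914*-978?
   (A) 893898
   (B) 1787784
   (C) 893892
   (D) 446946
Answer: C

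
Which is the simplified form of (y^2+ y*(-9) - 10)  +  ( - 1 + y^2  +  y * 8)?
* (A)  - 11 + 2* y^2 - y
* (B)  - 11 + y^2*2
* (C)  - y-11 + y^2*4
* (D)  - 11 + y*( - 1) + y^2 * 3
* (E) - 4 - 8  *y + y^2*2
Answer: A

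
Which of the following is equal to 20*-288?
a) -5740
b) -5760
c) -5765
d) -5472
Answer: b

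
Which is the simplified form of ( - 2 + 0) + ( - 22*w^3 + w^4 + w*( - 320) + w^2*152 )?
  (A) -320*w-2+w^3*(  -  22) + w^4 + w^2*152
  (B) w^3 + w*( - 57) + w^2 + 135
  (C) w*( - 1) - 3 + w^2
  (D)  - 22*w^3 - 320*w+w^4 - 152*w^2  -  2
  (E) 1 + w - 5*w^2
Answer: A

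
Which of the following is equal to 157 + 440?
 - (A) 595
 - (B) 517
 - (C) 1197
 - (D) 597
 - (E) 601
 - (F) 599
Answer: D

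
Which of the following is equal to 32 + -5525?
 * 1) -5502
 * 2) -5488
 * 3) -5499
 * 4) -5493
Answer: 4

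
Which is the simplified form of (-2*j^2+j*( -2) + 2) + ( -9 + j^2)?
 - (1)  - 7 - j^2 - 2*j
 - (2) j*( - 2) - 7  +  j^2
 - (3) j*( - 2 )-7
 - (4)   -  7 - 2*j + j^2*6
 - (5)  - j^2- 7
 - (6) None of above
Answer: 1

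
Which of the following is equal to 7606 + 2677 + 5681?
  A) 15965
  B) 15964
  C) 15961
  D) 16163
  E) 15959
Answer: B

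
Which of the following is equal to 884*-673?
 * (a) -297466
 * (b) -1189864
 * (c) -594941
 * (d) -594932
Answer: d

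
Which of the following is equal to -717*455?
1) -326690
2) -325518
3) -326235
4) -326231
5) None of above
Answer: 3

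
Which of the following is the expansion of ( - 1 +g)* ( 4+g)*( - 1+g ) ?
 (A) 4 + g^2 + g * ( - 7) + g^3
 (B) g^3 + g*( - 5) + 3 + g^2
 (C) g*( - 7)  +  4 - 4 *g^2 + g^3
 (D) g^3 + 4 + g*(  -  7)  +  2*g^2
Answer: D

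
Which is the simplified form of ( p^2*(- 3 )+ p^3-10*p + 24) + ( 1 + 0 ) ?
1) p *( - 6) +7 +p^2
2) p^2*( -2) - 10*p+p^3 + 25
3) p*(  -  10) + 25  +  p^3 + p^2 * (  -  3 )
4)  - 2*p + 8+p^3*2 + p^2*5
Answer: 3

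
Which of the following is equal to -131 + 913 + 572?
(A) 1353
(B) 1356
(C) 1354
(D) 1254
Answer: C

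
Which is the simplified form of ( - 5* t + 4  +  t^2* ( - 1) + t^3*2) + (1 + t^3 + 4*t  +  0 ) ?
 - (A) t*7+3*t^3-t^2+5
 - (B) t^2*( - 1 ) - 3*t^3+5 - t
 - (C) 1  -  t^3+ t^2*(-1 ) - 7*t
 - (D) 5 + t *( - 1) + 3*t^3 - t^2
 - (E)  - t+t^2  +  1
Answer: D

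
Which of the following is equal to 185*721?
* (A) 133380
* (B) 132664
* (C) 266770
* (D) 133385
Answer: D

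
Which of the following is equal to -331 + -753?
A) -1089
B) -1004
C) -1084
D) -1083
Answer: C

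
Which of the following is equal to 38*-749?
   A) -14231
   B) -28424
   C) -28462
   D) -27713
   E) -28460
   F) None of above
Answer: C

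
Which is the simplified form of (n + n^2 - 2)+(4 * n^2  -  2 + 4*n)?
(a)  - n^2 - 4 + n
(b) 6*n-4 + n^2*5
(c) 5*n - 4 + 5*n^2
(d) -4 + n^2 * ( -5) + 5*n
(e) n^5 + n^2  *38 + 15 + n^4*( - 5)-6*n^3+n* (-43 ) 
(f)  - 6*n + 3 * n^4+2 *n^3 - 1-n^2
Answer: c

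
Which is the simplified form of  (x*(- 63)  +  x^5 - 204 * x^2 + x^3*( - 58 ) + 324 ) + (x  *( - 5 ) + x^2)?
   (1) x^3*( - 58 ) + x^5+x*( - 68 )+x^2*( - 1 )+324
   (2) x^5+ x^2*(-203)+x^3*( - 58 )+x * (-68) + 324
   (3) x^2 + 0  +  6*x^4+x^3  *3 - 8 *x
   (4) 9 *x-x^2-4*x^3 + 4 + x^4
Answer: 2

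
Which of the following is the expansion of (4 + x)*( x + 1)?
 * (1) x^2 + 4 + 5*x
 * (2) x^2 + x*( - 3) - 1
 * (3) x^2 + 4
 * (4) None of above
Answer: 1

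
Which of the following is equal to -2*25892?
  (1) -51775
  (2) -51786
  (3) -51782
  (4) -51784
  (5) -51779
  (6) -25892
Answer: 4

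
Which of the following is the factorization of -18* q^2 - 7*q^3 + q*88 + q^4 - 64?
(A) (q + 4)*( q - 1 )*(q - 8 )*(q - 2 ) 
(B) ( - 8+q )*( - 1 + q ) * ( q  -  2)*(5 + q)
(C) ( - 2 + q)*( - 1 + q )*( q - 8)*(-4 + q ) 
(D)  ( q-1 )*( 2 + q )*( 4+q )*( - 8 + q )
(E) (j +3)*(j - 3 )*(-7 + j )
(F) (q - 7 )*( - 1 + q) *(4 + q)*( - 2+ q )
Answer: A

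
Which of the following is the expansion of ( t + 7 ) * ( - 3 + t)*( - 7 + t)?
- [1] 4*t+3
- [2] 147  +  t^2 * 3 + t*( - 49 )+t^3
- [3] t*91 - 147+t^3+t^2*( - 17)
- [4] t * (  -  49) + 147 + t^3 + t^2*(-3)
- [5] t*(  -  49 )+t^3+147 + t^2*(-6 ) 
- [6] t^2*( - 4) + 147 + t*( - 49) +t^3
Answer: 4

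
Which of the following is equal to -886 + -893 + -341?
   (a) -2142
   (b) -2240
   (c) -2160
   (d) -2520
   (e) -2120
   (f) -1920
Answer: e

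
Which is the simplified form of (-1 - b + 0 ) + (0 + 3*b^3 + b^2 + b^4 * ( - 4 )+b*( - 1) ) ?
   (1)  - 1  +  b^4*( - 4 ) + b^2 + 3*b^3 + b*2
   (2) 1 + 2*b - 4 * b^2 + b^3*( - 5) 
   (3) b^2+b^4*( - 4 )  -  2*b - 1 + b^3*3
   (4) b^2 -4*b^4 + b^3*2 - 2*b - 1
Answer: 3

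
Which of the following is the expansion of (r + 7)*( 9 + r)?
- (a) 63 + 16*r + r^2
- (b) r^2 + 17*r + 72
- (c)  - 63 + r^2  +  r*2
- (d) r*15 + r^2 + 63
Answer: a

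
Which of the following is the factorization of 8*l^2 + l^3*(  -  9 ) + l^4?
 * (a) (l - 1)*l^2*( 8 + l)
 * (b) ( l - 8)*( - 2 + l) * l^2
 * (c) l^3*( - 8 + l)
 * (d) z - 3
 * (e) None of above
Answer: e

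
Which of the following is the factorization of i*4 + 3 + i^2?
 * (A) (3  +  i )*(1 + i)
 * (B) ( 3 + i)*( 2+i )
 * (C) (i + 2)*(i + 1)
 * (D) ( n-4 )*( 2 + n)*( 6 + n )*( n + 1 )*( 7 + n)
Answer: A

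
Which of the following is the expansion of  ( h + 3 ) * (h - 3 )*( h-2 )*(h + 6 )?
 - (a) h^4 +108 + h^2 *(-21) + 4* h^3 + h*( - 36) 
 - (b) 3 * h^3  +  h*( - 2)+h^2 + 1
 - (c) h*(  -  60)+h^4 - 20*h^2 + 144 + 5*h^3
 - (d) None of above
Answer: a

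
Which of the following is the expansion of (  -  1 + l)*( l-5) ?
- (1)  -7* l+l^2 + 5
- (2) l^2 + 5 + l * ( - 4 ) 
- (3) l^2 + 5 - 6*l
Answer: 3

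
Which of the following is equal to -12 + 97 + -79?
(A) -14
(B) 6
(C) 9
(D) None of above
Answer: B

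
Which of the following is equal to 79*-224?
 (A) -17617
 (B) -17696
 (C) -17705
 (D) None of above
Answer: B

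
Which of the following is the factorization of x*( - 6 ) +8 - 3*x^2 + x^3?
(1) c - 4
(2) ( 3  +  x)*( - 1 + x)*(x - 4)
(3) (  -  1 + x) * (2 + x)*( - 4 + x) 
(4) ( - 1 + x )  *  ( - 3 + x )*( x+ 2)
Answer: 3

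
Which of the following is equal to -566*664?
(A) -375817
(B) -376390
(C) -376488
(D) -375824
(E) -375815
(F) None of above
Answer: D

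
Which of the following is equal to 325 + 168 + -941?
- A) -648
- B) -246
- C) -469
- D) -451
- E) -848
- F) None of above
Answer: F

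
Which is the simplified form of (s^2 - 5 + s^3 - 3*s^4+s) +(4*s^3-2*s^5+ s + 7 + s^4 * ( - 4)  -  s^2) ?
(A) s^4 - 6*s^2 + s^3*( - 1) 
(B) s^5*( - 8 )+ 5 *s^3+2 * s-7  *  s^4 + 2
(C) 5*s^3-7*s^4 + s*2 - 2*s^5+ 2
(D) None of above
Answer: C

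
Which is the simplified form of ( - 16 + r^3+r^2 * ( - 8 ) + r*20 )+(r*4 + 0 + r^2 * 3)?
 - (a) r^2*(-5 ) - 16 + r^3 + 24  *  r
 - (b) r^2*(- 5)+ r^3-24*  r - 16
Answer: a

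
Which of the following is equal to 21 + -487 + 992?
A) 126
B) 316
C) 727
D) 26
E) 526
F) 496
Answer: E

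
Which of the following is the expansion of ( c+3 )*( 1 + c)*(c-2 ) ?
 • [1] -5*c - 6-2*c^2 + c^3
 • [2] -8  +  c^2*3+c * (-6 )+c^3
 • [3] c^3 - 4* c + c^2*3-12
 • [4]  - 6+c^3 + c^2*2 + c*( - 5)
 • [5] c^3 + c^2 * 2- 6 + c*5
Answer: 4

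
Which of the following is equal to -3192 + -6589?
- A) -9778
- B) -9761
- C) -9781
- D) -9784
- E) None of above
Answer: C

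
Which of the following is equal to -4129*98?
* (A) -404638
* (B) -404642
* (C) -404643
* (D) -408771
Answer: B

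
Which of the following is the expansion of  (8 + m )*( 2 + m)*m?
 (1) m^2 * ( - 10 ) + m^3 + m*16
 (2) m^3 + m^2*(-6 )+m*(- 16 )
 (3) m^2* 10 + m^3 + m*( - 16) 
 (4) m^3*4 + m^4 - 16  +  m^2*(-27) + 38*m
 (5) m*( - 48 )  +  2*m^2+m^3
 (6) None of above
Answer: 6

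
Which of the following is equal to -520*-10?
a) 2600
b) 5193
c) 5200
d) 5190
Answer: c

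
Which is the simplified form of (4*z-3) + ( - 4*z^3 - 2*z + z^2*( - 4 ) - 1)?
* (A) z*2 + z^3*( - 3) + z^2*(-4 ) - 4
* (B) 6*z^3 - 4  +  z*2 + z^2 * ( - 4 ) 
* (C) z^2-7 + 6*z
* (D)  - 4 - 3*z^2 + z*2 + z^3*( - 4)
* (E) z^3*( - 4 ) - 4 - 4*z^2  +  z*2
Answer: E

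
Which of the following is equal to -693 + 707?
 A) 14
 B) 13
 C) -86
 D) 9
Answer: A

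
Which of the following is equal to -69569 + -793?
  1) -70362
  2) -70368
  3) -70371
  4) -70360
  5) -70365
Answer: 1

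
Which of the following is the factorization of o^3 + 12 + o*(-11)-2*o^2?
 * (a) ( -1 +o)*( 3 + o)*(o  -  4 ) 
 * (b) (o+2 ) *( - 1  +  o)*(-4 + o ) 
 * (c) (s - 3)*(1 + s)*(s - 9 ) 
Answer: a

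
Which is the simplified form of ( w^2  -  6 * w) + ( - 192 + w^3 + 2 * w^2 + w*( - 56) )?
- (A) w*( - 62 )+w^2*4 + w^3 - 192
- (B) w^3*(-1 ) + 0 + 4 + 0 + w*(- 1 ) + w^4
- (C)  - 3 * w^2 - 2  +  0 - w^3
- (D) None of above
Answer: D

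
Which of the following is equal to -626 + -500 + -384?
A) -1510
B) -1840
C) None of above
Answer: A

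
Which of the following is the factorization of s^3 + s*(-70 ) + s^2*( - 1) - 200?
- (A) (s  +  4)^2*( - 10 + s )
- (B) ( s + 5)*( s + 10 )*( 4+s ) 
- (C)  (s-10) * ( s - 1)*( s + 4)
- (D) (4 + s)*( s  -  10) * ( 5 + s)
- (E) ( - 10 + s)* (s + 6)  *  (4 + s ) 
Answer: D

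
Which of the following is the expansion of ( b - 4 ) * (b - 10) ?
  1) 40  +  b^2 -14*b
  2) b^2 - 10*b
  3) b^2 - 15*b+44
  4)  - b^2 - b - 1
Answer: 1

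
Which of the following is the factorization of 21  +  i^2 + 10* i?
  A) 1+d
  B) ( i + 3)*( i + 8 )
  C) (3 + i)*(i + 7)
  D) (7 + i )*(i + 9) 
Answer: C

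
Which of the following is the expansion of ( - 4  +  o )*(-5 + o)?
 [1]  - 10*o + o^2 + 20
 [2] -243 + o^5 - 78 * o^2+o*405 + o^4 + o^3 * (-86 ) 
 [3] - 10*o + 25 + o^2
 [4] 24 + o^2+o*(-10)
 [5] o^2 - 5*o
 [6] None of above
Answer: 6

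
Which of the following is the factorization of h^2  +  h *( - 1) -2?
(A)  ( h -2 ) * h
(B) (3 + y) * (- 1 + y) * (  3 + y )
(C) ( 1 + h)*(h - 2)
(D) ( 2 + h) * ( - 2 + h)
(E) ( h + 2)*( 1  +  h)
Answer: C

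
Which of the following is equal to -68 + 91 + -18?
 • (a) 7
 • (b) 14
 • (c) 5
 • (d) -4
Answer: c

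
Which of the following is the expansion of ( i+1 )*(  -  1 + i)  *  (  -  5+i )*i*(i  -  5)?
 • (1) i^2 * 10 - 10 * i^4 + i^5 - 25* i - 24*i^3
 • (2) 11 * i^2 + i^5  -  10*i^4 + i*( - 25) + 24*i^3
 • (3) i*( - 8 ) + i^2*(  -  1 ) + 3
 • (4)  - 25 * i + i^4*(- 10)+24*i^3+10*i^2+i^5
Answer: 4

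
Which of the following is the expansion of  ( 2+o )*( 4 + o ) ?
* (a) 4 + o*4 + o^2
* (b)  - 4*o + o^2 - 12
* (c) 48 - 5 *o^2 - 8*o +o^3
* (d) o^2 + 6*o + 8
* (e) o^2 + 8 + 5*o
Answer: d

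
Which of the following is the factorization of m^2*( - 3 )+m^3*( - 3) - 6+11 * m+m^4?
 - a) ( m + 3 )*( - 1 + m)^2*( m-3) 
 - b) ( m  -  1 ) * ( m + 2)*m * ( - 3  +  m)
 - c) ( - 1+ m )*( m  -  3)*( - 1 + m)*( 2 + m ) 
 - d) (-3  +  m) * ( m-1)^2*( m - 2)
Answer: c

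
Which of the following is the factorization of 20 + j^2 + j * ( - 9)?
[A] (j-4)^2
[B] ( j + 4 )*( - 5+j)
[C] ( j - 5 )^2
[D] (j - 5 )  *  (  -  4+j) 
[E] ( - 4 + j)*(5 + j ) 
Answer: D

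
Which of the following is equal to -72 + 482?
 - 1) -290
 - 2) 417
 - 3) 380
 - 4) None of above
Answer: 4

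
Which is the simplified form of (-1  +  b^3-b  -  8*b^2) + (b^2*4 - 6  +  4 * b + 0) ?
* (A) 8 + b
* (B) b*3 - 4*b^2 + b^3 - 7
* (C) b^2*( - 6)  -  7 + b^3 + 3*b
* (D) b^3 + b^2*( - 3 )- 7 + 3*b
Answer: B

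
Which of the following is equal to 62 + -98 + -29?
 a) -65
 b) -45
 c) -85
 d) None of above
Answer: a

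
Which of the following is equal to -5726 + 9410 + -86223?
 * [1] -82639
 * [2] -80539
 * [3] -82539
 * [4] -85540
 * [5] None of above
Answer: 3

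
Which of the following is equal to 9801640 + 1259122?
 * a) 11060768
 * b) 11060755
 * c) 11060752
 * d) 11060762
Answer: d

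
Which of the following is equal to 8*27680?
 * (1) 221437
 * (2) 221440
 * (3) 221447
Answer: 2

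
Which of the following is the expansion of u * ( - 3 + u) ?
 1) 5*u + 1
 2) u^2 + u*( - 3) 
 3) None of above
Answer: 2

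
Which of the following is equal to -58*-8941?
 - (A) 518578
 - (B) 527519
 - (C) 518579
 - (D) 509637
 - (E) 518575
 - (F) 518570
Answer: A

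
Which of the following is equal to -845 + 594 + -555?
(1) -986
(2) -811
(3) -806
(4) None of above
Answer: 3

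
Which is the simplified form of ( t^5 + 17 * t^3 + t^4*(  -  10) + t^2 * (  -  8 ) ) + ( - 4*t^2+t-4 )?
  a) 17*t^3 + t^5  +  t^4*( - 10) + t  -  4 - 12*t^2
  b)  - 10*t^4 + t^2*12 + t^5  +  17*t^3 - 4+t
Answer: a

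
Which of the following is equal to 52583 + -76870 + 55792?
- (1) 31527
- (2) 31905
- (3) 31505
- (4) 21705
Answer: 3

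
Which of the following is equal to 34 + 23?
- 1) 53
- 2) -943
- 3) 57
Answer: 3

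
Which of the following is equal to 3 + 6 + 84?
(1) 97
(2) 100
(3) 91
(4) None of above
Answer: 4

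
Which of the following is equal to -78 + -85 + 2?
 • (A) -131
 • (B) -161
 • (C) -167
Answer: B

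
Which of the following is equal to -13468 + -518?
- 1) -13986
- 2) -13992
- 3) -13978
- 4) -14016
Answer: 1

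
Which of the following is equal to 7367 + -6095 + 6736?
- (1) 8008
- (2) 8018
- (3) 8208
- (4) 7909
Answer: 1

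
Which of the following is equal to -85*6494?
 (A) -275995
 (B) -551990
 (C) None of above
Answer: B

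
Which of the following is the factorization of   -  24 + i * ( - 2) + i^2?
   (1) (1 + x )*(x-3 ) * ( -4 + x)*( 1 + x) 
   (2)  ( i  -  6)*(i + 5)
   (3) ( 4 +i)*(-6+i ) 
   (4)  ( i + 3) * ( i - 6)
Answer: 3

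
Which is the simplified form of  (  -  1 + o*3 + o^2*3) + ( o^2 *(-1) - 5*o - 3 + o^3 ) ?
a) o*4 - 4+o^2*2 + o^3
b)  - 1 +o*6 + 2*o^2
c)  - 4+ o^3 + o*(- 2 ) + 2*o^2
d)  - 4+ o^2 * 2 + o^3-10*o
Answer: c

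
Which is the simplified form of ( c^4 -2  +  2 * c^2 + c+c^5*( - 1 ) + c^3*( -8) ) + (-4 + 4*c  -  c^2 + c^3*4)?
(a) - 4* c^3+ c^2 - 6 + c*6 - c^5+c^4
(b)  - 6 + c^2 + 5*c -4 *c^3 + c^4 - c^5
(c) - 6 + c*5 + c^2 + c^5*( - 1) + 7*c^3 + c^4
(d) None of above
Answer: b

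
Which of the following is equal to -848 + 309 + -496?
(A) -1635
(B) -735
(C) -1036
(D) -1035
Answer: D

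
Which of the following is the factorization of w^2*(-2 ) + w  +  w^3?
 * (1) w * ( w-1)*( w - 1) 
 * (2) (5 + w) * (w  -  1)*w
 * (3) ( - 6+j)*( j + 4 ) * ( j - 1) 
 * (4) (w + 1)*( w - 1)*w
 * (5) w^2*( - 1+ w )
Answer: 1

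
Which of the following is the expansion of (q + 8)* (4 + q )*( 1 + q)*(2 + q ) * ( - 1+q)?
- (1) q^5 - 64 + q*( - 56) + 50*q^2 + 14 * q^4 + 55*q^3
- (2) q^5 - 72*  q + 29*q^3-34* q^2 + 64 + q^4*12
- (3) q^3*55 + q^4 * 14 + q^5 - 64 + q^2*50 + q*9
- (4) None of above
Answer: 1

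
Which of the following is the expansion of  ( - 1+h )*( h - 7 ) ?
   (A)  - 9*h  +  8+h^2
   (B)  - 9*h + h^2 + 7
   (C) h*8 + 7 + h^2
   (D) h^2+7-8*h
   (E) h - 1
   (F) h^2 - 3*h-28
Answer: D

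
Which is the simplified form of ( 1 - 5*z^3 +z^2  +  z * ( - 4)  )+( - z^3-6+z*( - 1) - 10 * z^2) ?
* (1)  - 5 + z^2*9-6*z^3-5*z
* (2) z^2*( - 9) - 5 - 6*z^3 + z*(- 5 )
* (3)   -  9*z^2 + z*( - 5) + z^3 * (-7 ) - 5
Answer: 2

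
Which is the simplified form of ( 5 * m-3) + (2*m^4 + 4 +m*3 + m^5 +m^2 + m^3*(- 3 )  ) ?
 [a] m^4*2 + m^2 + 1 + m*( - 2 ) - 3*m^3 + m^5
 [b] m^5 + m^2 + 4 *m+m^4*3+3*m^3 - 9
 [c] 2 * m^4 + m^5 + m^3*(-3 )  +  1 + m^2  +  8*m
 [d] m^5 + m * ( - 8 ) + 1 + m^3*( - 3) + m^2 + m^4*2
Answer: c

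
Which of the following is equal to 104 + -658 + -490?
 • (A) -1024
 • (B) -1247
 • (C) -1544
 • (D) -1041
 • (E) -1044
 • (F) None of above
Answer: E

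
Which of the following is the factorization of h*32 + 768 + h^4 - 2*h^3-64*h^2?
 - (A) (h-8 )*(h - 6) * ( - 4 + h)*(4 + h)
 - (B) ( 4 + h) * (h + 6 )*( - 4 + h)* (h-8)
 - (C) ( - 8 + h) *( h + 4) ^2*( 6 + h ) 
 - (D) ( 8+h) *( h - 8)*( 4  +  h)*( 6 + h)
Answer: B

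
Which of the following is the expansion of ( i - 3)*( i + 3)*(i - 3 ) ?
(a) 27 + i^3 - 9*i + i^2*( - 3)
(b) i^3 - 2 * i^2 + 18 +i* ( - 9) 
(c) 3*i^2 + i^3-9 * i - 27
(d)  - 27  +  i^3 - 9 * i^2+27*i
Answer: a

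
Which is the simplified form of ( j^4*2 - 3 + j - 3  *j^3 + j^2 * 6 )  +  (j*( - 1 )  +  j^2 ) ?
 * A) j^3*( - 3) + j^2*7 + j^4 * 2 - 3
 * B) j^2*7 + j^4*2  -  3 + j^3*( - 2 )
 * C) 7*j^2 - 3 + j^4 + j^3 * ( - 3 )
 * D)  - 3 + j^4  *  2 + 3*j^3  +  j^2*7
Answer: A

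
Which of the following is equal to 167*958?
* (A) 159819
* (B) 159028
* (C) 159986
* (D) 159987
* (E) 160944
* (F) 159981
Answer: C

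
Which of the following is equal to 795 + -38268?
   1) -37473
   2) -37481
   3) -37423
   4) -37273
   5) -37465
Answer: 1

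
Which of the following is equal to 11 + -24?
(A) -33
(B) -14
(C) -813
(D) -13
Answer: D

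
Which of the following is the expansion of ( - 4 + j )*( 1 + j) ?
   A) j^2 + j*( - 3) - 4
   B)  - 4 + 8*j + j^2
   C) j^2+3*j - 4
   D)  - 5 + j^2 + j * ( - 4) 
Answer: A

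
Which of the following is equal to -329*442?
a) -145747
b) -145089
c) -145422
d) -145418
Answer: d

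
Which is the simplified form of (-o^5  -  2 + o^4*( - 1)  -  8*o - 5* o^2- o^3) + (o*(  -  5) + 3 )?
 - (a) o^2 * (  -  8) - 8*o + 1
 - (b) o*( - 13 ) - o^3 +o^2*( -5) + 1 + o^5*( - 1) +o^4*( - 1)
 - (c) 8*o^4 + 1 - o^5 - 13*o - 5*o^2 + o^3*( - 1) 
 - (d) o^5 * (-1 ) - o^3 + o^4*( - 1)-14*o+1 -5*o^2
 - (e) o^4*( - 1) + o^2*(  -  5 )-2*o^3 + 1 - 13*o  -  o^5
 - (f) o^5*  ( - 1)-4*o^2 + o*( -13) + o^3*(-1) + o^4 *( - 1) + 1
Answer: b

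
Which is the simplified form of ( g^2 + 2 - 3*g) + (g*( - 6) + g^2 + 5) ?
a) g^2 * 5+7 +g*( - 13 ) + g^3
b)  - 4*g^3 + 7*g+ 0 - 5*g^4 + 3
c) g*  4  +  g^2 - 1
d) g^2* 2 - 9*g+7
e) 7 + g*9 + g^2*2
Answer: d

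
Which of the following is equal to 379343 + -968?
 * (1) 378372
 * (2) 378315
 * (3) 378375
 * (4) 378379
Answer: 3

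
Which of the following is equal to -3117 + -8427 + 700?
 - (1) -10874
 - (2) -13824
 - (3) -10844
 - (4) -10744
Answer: 3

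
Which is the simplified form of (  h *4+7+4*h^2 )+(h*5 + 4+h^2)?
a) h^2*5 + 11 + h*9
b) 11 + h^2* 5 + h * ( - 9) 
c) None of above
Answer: a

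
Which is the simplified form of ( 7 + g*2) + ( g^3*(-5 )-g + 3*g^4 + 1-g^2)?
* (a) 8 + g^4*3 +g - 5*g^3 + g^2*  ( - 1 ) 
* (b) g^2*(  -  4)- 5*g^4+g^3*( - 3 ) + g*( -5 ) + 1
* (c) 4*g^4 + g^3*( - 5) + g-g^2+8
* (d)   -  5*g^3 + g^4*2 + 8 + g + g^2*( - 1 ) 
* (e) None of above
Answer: a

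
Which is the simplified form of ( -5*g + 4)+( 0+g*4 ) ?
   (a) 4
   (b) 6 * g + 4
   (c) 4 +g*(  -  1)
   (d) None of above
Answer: c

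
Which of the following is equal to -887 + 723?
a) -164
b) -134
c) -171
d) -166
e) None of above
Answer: a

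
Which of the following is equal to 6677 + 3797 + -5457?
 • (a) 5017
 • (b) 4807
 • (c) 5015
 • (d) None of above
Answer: a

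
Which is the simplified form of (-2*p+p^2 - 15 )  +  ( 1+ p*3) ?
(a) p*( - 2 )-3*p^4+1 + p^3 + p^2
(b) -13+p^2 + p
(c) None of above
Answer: c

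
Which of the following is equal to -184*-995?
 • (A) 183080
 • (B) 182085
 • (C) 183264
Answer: A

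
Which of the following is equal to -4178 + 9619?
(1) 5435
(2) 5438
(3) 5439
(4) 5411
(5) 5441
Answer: 5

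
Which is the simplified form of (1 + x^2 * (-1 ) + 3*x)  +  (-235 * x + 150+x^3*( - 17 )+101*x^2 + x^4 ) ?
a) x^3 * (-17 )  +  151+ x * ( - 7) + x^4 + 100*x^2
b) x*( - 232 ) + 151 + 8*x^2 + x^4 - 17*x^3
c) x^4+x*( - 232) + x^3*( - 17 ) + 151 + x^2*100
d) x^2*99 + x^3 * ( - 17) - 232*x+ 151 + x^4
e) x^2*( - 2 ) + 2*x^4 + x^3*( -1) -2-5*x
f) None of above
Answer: c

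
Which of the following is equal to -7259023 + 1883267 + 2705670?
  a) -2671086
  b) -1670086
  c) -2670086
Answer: c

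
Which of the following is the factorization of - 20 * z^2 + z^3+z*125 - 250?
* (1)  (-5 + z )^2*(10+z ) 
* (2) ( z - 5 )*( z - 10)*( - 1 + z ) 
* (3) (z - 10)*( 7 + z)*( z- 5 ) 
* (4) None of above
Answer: 4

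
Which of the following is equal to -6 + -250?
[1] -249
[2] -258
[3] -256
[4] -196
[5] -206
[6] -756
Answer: 3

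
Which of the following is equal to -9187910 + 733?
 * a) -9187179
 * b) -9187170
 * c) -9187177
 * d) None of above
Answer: c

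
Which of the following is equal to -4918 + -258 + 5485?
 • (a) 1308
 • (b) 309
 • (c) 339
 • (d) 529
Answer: b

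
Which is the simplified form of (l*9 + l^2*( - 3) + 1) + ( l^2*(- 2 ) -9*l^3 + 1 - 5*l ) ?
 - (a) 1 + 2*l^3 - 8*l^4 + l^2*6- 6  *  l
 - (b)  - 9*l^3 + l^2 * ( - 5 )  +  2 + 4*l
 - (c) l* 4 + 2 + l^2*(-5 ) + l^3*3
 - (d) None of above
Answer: b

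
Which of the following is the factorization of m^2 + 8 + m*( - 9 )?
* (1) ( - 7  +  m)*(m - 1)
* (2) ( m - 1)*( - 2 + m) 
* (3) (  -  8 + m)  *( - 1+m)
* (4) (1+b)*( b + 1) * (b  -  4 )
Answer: 3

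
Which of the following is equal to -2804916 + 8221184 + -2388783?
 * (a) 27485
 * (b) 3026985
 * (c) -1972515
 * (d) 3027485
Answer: d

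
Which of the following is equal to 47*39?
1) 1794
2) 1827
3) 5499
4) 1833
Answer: 4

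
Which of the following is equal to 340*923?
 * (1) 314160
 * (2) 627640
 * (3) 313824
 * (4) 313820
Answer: 4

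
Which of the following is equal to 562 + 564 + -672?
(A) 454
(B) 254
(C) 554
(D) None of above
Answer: A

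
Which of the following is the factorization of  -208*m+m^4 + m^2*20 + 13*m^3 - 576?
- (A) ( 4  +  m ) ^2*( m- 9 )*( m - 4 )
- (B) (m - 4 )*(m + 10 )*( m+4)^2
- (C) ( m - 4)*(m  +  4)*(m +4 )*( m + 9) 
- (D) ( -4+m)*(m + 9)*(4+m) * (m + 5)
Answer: C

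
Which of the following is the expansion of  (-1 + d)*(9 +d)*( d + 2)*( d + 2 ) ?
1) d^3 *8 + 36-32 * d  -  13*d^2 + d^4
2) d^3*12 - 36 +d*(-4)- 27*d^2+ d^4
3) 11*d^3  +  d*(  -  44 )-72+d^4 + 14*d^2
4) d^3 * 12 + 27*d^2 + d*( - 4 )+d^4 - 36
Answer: 4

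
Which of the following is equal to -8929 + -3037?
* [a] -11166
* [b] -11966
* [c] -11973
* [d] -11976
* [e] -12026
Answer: b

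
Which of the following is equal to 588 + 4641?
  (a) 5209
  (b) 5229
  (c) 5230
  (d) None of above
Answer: b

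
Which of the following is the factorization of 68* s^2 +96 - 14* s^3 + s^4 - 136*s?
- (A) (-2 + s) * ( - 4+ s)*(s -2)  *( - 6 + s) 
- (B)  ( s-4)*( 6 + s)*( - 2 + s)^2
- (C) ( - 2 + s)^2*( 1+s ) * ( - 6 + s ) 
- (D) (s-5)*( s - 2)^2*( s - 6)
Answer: A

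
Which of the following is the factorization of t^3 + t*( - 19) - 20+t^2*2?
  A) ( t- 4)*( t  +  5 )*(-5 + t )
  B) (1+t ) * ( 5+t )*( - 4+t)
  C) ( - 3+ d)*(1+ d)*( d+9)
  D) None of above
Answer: B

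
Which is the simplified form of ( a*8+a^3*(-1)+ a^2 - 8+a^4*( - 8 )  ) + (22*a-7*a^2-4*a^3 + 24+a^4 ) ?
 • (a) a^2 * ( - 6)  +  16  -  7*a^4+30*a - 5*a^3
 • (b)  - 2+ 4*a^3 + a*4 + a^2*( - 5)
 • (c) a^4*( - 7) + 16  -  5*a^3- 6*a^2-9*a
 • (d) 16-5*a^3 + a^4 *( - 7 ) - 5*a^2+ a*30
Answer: a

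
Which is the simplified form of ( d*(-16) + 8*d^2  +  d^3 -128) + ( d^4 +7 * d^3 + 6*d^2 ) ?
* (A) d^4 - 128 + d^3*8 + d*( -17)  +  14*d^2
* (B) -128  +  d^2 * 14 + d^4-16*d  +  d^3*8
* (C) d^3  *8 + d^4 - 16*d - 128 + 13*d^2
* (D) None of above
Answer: B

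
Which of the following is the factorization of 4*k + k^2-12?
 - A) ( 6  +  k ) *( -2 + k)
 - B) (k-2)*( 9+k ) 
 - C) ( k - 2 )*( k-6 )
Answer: A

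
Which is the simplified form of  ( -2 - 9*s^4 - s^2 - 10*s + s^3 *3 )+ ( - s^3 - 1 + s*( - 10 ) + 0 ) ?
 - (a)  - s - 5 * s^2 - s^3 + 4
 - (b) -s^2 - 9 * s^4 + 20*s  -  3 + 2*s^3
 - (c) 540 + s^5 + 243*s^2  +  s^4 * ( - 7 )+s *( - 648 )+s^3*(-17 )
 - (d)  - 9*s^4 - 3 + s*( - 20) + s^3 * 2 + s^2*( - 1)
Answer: d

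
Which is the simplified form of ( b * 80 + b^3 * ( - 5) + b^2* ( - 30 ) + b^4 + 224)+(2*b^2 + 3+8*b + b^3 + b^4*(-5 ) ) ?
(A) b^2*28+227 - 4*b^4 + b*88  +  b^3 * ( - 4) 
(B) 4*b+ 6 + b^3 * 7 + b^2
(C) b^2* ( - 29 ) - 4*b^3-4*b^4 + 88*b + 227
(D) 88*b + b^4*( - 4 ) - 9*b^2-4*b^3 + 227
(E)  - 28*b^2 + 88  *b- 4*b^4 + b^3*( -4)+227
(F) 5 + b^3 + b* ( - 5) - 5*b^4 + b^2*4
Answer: E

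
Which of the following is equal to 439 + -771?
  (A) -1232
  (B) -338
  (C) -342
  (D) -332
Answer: D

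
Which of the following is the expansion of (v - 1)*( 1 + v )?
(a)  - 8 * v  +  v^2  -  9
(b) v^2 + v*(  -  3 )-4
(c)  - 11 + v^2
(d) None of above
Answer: d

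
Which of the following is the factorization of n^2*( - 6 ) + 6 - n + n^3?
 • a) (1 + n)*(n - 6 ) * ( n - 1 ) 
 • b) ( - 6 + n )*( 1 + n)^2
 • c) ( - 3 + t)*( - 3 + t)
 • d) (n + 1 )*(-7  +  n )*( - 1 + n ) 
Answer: a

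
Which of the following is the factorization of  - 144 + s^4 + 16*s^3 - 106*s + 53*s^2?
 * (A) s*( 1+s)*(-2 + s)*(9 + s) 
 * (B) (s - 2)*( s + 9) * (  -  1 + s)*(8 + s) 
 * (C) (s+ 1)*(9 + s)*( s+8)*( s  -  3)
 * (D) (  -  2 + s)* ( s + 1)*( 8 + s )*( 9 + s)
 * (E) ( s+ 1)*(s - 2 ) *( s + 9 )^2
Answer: D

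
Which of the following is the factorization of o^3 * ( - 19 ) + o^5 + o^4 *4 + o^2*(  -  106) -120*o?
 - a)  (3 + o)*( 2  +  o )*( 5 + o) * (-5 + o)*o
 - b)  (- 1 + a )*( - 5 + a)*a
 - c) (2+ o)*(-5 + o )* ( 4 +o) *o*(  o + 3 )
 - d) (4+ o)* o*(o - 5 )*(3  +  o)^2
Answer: c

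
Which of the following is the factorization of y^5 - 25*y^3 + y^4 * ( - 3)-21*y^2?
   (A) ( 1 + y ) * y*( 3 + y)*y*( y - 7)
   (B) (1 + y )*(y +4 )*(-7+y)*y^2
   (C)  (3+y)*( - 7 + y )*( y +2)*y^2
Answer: A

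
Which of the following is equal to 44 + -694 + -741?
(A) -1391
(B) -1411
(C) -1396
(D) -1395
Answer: A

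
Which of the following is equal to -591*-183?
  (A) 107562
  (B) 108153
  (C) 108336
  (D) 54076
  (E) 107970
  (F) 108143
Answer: B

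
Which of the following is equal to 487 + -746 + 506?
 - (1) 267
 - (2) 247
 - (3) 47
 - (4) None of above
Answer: 2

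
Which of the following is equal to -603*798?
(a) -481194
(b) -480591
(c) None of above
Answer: a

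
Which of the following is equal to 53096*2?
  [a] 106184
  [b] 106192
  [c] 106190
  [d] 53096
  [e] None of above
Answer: b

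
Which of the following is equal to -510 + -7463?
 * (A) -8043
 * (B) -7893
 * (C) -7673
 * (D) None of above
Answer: D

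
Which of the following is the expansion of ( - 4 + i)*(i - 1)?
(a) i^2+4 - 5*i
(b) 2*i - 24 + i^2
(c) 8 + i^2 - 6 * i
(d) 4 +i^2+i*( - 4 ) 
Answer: a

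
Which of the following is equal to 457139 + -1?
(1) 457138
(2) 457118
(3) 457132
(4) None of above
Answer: 1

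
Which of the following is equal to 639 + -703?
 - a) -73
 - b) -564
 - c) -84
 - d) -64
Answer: d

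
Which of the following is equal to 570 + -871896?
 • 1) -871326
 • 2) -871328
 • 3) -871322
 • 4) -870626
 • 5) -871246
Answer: 1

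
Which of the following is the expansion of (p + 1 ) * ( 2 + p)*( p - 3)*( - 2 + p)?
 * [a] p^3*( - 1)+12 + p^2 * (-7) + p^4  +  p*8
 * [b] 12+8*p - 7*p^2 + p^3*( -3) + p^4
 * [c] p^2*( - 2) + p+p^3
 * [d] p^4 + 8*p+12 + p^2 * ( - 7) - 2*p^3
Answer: d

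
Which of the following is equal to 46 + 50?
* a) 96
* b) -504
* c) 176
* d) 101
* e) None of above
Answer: a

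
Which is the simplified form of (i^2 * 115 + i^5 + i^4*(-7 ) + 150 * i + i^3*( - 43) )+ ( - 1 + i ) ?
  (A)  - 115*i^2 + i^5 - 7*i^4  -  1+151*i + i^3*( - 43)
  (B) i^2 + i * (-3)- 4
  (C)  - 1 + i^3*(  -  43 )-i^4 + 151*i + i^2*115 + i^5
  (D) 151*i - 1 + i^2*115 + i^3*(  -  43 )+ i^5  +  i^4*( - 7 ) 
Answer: D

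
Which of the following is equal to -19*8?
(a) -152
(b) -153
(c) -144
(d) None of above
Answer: a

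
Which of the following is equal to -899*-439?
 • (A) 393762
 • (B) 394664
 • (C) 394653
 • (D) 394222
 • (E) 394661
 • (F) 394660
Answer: E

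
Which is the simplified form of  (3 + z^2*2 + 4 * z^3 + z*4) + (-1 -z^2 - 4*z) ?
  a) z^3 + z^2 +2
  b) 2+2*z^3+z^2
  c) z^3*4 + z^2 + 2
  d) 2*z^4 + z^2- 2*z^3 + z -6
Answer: c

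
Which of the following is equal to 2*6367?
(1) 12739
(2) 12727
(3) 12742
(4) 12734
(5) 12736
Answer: 4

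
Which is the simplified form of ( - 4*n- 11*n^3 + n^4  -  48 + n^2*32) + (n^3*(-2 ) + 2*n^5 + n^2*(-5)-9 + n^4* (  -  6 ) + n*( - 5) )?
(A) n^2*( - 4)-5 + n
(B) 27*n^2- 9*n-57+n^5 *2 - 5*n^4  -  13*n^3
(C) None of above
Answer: B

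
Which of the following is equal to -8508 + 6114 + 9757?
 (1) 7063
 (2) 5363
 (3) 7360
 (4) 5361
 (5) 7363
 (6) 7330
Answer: 5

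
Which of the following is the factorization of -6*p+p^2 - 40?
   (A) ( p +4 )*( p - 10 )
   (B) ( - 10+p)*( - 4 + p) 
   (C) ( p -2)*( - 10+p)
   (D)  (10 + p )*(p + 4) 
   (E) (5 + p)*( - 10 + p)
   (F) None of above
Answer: A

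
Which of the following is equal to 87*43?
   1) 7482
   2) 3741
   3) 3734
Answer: 2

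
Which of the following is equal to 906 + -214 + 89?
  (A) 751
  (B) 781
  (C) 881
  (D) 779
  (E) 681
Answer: B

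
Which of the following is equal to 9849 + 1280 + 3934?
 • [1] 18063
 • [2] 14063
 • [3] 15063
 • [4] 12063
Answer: 3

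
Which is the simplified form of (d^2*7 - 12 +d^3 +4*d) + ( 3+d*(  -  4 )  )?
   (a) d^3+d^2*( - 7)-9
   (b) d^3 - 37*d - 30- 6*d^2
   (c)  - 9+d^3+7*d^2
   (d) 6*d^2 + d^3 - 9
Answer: c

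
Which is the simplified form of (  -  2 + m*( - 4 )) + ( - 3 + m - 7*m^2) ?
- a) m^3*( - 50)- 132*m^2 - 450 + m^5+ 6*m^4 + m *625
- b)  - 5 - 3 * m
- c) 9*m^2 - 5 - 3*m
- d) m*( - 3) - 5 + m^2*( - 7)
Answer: d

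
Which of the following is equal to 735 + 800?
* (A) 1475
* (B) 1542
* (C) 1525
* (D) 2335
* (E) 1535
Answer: E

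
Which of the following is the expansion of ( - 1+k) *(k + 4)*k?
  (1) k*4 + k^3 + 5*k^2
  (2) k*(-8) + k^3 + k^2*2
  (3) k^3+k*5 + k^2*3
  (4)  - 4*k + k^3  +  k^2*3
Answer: 4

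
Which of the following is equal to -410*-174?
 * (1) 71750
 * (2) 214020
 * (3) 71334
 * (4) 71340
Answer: 4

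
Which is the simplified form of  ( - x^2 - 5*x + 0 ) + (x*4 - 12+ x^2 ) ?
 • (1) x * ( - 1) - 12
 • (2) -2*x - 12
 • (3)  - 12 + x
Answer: 1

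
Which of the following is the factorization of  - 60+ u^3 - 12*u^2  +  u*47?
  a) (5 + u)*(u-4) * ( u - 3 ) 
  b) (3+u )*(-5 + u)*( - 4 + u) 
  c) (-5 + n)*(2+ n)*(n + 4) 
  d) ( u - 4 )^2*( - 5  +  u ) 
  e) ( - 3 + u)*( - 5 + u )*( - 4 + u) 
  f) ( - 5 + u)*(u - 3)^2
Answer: e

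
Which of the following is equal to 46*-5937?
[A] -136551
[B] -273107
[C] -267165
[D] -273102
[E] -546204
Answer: D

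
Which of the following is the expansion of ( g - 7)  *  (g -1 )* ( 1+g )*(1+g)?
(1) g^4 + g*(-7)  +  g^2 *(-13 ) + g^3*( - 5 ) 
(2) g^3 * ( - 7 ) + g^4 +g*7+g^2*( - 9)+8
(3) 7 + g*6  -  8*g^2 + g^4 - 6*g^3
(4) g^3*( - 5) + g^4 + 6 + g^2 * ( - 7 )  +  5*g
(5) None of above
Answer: 3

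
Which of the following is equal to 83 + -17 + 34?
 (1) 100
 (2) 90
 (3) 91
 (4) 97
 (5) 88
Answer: 1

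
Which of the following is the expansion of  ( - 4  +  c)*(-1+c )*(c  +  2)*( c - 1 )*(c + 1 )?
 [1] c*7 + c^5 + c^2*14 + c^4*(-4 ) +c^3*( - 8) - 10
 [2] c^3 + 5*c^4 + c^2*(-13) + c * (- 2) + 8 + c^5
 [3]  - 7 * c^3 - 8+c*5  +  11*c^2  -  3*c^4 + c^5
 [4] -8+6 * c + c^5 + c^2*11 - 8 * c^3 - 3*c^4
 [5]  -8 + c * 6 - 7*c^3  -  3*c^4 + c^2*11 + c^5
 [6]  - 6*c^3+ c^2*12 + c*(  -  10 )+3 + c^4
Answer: 5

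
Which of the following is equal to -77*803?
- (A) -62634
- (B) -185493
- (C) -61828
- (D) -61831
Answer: D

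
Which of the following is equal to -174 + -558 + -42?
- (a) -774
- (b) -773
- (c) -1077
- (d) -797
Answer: a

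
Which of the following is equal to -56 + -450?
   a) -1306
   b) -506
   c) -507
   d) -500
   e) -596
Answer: b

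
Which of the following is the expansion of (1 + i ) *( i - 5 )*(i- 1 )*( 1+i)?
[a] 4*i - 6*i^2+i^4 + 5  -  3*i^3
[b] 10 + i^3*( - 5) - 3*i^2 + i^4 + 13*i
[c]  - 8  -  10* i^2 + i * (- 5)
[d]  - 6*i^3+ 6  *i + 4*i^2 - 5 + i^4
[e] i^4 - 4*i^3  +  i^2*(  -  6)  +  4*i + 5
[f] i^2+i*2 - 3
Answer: e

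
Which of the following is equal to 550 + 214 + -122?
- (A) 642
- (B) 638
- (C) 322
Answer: A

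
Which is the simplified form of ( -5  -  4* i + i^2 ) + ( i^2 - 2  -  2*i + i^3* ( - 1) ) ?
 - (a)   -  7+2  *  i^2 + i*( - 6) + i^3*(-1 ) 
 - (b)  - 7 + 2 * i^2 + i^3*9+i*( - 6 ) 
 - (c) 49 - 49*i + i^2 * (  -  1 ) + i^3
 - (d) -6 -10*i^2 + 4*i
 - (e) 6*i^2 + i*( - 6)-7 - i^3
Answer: a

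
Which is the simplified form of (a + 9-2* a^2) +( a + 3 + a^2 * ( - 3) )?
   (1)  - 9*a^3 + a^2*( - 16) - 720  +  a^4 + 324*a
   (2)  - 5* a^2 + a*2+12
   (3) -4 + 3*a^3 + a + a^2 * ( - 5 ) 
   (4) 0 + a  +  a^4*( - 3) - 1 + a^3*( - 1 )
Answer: 2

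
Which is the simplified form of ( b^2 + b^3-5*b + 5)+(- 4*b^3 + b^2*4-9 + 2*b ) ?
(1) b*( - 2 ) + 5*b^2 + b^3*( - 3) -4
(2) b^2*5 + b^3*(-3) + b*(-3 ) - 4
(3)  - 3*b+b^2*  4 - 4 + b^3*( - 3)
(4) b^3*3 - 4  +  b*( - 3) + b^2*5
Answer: 2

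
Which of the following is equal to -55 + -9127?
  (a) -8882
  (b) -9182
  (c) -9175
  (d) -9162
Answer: b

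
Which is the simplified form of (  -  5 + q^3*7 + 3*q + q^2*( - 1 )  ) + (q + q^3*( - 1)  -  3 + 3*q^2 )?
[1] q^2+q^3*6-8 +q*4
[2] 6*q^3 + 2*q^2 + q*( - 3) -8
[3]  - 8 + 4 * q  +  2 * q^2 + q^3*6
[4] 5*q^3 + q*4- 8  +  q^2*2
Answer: 3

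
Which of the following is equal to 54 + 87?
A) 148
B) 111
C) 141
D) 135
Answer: C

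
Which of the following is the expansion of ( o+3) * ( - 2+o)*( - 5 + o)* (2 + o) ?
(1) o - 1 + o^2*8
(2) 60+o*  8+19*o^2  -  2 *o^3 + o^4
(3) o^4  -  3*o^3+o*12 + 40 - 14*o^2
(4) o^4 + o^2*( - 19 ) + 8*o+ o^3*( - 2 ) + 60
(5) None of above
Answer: 4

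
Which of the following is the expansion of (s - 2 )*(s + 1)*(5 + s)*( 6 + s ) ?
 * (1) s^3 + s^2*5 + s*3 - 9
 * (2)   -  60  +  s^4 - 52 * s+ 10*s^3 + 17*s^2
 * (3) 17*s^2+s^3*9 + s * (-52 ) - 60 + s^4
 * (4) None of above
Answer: 2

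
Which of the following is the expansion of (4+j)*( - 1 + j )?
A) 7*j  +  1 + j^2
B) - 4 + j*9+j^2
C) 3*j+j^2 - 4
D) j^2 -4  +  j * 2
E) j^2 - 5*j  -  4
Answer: C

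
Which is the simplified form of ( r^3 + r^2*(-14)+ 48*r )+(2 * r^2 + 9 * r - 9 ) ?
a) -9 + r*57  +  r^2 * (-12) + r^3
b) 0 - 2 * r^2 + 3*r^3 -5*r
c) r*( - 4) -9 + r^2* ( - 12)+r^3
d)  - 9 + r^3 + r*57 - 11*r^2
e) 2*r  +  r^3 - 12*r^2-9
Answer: a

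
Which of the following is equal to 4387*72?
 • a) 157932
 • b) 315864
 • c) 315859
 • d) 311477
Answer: b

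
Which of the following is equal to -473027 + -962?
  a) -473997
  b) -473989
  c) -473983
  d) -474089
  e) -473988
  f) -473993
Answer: b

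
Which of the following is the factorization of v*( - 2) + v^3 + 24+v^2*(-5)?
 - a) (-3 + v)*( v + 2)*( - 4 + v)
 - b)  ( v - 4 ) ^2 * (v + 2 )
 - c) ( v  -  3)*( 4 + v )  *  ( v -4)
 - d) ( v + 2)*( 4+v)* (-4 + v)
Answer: a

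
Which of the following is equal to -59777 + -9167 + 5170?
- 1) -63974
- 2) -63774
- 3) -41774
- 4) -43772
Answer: 2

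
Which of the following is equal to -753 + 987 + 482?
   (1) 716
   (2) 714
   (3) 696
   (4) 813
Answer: 1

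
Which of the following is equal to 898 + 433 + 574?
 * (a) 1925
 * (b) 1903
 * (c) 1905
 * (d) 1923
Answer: c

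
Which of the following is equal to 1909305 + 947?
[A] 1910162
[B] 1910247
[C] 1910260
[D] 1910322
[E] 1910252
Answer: E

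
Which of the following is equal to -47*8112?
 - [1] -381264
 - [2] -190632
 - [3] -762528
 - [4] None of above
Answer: 1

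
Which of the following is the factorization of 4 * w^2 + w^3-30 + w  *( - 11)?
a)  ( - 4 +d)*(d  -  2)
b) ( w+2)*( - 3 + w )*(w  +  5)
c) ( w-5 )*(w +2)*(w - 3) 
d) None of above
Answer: b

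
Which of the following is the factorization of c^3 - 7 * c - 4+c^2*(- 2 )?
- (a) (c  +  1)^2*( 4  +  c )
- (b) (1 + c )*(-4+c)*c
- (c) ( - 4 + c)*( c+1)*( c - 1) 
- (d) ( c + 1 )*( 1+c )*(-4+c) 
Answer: d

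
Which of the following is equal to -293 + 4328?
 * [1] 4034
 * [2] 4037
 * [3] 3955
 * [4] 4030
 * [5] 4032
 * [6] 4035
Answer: 6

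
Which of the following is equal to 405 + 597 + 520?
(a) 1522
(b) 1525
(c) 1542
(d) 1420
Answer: a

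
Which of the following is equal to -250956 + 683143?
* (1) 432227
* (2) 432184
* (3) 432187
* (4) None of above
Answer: 3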